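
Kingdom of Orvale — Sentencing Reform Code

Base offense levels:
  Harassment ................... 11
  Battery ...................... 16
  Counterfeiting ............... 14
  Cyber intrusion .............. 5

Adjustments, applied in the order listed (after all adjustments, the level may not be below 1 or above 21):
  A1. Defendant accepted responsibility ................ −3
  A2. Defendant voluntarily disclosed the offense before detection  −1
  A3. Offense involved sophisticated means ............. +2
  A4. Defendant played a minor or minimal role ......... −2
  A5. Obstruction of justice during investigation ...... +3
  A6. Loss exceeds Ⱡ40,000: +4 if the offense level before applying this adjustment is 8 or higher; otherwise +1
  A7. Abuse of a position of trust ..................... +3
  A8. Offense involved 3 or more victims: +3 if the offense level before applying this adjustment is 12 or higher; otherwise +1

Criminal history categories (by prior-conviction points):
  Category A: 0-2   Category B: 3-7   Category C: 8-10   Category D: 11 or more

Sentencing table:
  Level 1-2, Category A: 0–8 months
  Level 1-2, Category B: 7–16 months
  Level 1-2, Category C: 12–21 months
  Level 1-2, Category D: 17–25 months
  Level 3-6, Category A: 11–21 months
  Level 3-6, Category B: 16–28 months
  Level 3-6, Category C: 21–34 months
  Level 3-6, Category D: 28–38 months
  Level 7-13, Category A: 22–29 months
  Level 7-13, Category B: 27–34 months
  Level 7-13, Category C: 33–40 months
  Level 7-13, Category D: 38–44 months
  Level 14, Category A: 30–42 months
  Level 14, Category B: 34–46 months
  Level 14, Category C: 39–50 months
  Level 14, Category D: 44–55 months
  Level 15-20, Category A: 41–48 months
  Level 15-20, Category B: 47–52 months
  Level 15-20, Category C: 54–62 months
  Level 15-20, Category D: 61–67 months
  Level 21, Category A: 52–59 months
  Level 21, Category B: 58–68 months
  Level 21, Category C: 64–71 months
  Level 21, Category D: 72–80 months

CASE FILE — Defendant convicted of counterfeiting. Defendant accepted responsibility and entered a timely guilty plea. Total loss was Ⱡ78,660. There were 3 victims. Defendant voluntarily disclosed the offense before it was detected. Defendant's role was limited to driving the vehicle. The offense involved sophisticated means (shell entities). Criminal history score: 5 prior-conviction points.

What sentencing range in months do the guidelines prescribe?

Base offense level for counterfeiting: 14.
A1 applies: 14 − 3 = 11.
A2 applies: 11 − 1 = 10.
A3 applies: 10 + 2 = 12.
A4 applies: 12 − 2 = 10.
A6 applies (level before this adjustment is 10 ≥ 8, so +4): 10 + 4 = 14.
A7 does not apply.
A8 applies (level before this adjustment is 14 ≥ 12, so +3): 14 + 3 = 17.
Final offense level: 17.
Criminal history: 5 prior points → Category B (3-7).
Level 17 falls in the 15-20 band.
Grid: Level 15-20 × Category B = 47-52 months.

47-52 months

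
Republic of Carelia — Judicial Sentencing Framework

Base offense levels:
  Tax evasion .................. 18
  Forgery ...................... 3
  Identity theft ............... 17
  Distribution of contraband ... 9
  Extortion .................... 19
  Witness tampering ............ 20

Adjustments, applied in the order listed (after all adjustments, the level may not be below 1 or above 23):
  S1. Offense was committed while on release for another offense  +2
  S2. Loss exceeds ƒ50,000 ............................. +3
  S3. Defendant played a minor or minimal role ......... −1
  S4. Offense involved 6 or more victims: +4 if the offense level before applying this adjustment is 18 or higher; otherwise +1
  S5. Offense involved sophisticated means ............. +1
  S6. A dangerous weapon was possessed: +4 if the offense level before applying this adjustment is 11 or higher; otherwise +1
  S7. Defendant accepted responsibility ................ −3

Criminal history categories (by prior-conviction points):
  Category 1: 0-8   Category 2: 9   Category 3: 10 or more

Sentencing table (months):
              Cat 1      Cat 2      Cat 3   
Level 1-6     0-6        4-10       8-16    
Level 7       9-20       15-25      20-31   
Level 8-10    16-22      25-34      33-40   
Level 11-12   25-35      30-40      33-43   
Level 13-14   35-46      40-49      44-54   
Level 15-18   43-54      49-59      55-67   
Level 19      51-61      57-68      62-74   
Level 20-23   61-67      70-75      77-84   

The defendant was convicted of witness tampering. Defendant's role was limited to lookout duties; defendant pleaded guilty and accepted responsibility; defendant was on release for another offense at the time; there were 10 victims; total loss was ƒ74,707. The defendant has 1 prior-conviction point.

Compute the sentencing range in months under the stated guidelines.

Base offense level for witness tampering: 20.
S1 applies: 20 + 2 = 22.
S2 applies: 22 + 3 = 25.
S3 applies: 25 − 1 = 24.
S4 applies (level before this adjustment is 24 ≥ 18, so +4): 24 + 4 = 28.
S6 does not apply.
S7 applies: 28 − 3 = 25.
Level 25 exceeds the maximum of 23; capped at 23.
Final offense level: 23.
Criminal history: 1 prior point → Category 1 (0-8).
Level 23 falls in the 20-23 band.
Grid: Level 20-23 × Category 1 = 61-67 months.

61-67 months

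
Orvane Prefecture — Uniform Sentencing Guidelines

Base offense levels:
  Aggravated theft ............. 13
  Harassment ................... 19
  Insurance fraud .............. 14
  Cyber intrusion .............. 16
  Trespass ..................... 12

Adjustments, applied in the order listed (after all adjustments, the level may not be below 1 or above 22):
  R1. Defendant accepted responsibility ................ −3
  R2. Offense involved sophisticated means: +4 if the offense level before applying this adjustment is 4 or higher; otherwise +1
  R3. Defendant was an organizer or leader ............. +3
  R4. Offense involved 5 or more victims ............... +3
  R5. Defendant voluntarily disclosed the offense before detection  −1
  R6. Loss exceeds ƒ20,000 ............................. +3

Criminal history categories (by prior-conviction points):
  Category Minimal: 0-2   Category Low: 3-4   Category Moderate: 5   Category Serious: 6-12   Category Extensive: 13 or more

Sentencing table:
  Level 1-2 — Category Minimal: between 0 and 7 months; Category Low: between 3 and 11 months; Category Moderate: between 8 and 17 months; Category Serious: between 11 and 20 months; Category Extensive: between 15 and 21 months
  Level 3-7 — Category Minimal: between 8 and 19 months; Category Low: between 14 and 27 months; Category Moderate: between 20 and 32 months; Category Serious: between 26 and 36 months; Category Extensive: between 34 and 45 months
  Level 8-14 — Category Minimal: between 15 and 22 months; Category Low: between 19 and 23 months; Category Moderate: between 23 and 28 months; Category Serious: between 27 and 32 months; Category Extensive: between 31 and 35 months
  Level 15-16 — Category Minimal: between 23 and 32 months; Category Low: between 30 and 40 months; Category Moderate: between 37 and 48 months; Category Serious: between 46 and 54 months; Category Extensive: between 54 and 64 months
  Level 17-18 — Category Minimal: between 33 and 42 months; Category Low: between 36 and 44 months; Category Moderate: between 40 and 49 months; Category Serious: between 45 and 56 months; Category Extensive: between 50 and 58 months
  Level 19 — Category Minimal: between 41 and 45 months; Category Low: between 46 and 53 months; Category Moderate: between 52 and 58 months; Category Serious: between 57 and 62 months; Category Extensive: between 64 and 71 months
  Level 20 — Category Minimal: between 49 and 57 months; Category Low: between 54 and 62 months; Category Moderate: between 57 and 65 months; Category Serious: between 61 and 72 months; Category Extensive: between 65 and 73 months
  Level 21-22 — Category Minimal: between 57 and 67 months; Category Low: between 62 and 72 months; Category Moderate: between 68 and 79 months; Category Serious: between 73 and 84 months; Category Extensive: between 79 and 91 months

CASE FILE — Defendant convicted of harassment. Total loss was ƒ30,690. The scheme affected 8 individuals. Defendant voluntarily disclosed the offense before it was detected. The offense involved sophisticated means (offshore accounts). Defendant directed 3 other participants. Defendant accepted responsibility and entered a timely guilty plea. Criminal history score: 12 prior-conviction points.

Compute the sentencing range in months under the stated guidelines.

73-84 months

Base offense level for harassment: 19.
R1 applies: 19 − 3 = 16.
R2 applies (level before this adjustment is 16 ≥ 4, so +4): 16 + 4 = 20.
R3 applies: 20 + 3 = 23.
R4 applies: 23 + 3 = 26.
R5 applies: 26 − 1 = 25.
R6 applies: 25 + 3 = 28.
Level 28 exceeds the maximum of 22; capped at 22.
Final offense level: 22.
Criminal history: 12 prior points → Category Serious (6-12).
Level 22 falls in the 21-22 band.
Grid: Level 21-22 × Category Serious = 73-84 months.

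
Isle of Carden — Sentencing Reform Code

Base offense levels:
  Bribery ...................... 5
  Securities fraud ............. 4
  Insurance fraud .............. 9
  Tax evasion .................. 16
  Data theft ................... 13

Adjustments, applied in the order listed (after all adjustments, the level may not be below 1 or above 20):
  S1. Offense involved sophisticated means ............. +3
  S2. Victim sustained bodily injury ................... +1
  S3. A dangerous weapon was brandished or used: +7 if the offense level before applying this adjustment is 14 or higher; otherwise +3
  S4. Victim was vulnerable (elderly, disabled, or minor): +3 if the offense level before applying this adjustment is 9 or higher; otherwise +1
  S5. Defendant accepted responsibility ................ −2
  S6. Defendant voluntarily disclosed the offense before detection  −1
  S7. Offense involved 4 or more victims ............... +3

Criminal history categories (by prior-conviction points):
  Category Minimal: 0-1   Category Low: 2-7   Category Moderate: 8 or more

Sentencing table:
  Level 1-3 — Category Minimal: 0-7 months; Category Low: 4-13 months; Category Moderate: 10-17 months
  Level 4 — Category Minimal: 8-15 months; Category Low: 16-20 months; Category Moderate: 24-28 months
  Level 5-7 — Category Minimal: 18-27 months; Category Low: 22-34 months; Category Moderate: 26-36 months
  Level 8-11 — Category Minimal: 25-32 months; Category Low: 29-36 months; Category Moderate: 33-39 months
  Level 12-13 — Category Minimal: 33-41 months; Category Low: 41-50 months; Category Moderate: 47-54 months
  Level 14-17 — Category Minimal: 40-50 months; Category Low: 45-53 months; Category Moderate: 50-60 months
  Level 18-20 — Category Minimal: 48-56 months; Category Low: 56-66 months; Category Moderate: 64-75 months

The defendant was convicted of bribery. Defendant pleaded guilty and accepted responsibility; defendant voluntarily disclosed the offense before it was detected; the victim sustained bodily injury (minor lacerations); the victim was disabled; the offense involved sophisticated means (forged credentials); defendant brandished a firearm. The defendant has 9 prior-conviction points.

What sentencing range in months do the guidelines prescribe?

Base offense level for bribery: 5.
S1 applies: 5 + 3 = 8.
S2 applies: 8 + 1 = 9.
S3 applies (level before this adjustment is 9 < 14, so +3): 9 + 3 = 12.
S4 applies (level before this adjustment is 12 ≥ 9, so +3): 12 + 3 = 15.
S5 applies: 15 − 2 = 13.
S6 applies: 13 − 1 = 12.
Final offense level: 12.
Criminal history: 9 prior points → Category Moderate (8+).
Level 12 falls in the 12-13 band.
Grid: Level 12-13 × Category Moderate = 47-54 months.

47-54 months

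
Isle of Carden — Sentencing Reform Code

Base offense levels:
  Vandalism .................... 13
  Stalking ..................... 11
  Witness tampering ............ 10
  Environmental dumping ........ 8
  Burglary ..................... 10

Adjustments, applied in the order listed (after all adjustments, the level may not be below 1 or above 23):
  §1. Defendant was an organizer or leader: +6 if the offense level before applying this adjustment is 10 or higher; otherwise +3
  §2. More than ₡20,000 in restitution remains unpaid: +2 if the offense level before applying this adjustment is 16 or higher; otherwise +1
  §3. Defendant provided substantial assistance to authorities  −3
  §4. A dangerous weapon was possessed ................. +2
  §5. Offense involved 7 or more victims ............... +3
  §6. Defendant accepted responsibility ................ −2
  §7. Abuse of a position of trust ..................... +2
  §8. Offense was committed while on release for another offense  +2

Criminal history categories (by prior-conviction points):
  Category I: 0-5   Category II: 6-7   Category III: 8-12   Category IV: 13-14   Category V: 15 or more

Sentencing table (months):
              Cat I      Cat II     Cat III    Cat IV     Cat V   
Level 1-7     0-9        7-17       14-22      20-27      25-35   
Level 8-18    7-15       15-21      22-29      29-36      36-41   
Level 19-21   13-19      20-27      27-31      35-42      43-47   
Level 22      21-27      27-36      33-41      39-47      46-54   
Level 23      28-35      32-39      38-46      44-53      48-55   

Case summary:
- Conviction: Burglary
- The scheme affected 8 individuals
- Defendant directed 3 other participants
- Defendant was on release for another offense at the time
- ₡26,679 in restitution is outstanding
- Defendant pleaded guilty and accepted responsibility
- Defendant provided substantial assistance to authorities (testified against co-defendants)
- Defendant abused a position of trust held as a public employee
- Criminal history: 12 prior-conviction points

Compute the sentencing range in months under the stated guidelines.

27-31 months

Base offense level for burglary: 10.
§1 applies (level before this adjustment is 10 ≥ 10, so +6): 10 + 6 = 16.
§2 applies (level before this adjustment is 16 ≥ 16, so +2): 16 + 2 = 18.
§3 applies: 18 − 3 = 15.
§5 applies: 15 + 3 = 18.
§6 applies: 18 − 2 = 16.
§7 applies: 16 + 2 = 18.
§8 applies: 18 + 2 = 20.
Final offense level: 20.
Criminal history: 12 prior points → Category III (8-12).
Level 20 falls in the 19-21 band.
Grid: Level 19-21 × Category III = 27-31 months.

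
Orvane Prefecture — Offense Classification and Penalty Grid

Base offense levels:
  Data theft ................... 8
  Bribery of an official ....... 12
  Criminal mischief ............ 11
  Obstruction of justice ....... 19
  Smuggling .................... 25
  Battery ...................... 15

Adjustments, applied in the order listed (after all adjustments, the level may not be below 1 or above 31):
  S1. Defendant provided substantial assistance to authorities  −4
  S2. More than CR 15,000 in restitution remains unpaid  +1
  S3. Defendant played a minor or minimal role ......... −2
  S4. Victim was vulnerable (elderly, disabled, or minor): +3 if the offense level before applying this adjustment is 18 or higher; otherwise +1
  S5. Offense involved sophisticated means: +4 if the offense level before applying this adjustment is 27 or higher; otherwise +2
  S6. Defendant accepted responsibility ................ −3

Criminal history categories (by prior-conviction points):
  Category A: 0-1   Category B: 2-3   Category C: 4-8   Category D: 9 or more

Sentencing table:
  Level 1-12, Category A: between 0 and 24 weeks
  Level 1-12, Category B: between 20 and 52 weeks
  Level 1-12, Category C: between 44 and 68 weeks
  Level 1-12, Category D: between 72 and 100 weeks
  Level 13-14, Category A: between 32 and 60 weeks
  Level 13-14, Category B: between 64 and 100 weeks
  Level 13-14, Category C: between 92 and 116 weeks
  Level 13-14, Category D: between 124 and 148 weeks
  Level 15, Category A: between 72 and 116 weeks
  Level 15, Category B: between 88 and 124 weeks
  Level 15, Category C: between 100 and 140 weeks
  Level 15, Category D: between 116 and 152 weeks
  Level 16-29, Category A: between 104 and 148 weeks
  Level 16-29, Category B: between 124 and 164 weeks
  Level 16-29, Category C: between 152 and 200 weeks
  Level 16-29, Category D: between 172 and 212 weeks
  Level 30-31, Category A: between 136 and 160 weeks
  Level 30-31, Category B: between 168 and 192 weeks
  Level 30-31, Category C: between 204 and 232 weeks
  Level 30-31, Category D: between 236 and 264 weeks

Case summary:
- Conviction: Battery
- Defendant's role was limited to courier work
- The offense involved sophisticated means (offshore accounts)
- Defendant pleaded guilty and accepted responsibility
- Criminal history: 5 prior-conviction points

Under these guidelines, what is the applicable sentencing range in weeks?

44-68 weeks

Base offense level for battery: 15.
S2 does not apply.
S3 applies: 15 − 2 = 13.
S4 does not apply.
S5 applies (level before this adjustment is 13 < 27, so +2): 13 + 2 = 15.
S6 applies: 15 − 3 = 12.
Final offense level: 12.
Criminal history: 5 prior points → Category C (4-8).
Level 12 falls in the 1-12 band.
Grid: Level 1-12 × Category C = 44-68 weeks.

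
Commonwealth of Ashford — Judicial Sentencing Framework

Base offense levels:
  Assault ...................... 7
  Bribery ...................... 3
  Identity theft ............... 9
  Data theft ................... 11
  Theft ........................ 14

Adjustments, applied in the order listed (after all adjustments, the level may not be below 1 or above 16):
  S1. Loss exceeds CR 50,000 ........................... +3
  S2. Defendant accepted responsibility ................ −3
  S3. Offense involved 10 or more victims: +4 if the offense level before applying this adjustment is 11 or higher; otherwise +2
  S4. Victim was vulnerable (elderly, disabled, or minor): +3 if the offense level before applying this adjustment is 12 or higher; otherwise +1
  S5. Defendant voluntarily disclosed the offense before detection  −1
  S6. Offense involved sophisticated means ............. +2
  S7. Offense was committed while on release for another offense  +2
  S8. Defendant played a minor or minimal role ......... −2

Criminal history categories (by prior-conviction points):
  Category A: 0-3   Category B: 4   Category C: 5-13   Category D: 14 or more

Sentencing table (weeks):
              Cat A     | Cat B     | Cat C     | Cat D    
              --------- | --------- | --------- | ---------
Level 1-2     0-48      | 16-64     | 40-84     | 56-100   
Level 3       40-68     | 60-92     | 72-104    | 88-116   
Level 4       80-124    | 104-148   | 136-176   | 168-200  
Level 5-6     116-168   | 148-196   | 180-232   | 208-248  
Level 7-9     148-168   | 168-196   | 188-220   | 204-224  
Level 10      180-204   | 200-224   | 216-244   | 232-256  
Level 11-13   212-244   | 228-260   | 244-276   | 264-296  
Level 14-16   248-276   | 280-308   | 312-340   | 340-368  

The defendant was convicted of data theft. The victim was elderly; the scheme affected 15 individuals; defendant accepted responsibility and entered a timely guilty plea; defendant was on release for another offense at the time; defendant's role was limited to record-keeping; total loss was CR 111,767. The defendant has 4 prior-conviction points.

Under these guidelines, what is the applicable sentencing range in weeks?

Base offense level for data theft: 11.
S1 applies: 11 + 3 = 14.
S2 applies: 14 − 3 = 11.
S3 applies (level before this adjustment is 11 ≥ 11, so +4): 11 + 4 = 15.
S4 applies (level before this adjustment is 15 ≥ 12, so +3): 15 + 3 = 18.
S5 does not apply.
S7 applies: 18 + 2 = 20.
S8 applies: 20 − 2 = 18.
Level 18 exceeds the maximum of 16; capped at 16.
Final offense level: 16.
Criminal history: 4 prior points → Category B (4).
Level 16 falls in the 14-16 band.
Grid: Level 14-16 × Category B = 280-308 weeks.

280-308 weeks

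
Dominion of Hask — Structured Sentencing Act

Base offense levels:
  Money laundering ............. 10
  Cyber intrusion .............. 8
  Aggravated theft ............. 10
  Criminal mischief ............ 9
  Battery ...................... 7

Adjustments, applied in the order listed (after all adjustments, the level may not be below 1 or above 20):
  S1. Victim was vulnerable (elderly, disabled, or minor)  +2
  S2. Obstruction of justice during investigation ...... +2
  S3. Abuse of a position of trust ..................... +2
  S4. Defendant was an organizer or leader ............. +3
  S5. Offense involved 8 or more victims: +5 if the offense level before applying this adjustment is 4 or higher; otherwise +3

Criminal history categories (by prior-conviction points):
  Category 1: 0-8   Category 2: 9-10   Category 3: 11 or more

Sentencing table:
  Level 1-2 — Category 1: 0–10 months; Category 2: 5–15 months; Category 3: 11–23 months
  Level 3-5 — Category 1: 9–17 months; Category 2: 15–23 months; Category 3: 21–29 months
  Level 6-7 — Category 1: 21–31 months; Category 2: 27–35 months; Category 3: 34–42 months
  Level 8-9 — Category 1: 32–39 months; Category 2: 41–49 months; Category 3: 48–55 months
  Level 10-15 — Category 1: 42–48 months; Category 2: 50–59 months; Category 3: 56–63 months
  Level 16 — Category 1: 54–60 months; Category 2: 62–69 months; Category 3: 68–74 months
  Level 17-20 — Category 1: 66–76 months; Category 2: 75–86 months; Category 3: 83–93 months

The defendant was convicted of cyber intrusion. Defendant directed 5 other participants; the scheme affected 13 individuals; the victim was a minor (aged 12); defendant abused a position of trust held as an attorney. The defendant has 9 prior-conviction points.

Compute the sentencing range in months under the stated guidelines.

Base offense level for cyber intrusion: 8.
S1 applies: 8 + 2 = 10.
S3 applies: 10 + 2 = 12.
S4 applies: 12 + 3 = 15.
S5 applies (level before this adjustment is 15 ≥ 4, so +5): 15 + 5 = 20.
Final offense level: 20.
Criminal history: 9 prior points → Category 2 (9-10).
Level 20 falls in the 17-20 band.
Grid: Level 17-20 × Category 2 = 75-86 months.

75-86 months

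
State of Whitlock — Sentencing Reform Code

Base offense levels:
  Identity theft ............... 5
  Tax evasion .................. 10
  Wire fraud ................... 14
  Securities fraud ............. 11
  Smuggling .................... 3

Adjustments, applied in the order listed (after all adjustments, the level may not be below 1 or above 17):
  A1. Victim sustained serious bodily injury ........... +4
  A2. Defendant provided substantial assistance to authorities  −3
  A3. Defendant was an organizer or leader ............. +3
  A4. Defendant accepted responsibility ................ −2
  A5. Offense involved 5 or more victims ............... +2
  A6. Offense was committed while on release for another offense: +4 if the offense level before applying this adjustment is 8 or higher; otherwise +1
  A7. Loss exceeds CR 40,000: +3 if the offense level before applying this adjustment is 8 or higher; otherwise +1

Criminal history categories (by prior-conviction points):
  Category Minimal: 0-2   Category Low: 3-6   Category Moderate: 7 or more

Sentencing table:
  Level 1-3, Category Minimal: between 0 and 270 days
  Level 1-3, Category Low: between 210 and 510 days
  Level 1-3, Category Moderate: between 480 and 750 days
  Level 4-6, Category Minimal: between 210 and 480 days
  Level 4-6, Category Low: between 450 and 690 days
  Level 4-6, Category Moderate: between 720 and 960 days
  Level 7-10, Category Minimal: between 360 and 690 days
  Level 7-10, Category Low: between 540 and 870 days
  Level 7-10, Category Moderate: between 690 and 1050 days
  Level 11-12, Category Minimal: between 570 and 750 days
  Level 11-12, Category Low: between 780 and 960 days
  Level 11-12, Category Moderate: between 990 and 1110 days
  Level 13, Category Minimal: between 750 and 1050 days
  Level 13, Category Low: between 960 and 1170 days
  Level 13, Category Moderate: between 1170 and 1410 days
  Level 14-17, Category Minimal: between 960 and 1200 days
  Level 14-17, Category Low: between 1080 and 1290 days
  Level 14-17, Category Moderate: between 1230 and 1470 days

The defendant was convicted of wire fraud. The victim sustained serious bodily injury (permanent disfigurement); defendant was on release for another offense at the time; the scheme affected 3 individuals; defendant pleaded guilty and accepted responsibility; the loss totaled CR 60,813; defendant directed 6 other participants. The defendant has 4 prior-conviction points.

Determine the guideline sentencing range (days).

1080-1290 days

Base offense level for wire fraud: 14.
A1 applies: 14 + 4 = 18.
A2 does not apply.
A3 applies: 18 + 3 = 21.
A4 applies: 21 − 2 = 19.
A6 applies (level before this adjustment is 19 ≥ 8, so +4): 19 + 4 = 23.
A7 applies (level before this adjustment is 23 ≥ 8, so +3): 23 + 3 = 26.
Level 26 exceeds the maximum of 17; capped at 17.
Final offense level: 17.
Criminal history: 4 prior points → Category Low (3-6).
Level 17 falls in the 14-17 band.
Grid: Level 14-17 × Category Low = 1080-1290 days.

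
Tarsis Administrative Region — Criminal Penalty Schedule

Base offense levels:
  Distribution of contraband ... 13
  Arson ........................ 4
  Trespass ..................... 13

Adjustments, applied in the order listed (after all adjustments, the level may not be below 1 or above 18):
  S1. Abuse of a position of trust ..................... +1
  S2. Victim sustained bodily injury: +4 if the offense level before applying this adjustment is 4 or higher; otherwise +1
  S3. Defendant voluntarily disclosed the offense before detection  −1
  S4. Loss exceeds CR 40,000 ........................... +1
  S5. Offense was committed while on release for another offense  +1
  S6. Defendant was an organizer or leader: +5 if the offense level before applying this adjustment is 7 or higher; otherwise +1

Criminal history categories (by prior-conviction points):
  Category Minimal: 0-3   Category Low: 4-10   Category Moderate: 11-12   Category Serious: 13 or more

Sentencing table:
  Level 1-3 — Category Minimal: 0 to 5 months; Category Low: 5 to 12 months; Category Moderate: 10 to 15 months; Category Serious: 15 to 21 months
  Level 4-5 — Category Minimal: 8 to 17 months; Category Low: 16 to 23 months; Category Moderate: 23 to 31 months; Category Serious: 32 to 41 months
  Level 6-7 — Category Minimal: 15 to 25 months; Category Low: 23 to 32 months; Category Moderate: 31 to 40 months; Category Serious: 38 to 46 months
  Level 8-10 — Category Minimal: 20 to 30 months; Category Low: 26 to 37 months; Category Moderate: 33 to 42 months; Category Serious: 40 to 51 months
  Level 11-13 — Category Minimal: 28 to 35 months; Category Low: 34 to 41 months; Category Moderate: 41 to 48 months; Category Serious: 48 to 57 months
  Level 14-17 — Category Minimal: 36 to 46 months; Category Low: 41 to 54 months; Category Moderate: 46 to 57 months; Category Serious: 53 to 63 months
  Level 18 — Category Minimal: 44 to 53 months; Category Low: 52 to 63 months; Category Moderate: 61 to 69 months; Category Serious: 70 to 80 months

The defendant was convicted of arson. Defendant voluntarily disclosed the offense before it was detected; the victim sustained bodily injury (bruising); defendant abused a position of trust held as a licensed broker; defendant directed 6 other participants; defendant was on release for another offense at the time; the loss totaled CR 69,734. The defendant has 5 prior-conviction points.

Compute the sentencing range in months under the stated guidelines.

Base offense level for arson: 4.
S1 applies: 4 + 1 = 5.
S2 applies (level before this adjustment is 5 ≥ 4, so +4): 5 + 4 = 9.
S3 applies: 9 − 1 = 8.
S4 applies: 8 + 1 = 9.
S5 applies: 9 + 1 = 10.
S6 applies (level before this adjustment is 10 ≥ 7, so +5): 10 + 5 = 15.
Final offense level: 15.
Criminal history: 5 prior points → Category Low (4-10).
Level 15 falls in the 14-17 band.
Grid: Level 14-17 × Category Low = 41-54 months.

41-54 months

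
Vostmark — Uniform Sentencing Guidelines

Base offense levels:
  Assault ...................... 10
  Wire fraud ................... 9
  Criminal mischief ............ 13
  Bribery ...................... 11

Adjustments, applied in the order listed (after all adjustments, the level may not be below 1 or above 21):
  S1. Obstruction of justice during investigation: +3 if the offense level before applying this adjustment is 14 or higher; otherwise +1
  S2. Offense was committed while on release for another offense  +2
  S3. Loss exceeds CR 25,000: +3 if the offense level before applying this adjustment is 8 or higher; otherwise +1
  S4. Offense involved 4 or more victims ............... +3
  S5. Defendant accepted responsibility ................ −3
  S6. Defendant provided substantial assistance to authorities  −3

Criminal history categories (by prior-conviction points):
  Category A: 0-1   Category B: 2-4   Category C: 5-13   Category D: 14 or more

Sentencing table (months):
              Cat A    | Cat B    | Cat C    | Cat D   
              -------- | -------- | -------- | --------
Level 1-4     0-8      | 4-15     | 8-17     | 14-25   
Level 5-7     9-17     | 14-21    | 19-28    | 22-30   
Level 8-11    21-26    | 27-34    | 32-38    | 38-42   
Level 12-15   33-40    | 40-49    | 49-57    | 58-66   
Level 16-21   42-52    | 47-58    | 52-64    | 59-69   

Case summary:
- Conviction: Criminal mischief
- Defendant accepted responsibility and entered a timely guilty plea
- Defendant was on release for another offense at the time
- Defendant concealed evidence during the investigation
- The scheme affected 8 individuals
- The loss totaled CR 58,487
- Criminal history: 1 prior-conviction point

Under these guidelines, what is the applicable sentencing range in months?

42-52 months

Base offense level for criminal mischief: 13.
S1 applies (level before this adjustment is 13 < 14, so +1): 13 + 1 = 14.
S2 applies: 14 + 2 = 16.
S3 applies (level before this adjustment is 16 ≥ 8, so +3): 16 + 3 = 19.
S4 applies: 19 + 3 = 22.
S5 applies: 22 − 3 = 19.
Final offense level: 19.
Criminal history: 1 prior point → Category A (0-1).
Level 19 falls in the 16-21 band.
Grid: Level 16-21 × Category A = 42-52 months.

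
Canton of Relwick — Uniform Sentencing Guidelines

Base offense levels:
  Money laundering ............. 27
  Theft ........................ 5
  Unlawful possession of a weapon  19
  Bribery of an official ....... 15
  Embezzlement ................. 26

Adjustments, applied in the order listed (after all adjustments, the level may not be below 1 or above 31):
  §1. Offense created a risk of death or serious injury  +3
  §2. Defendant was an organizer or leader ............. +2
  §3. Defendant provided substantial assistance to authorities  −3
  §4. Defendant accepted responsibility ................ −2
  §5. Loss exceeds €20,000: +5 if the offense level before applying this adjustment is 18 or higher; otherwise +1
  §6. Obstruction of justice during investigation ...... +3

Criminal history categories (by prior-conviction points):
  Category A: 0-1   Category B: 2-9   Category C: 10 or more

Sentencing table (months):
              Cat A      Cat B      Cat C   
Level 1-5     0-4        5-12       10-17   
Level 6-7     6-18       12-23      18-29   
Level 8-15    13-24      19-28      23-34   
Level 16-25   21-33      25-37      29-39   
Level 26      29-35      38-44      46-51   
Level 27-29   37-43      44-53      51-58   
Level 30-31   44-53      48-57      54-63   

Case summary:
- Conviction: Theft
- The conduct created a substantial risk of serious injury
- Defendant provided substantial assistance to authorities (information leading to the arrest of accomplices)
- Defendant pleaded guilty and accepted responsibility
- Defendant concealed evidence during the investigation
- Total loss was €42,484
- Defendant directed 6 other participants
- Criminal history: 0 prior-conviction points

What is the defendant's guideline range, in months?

13-24 months

Base offense level for theft: 5.
§1 applies: 5 + 3 = 8.
§2 applies: 8 + 2 = 10.
§3 applies: 10 − 3 = 7.
§4 applies: 7 − 2 = 5.
§5 applies (level before this adjustment is 5 < 18, so +1): 5 + 1 = 6.
§6 applies: 6 + 3 = 9.
Final offense level: 9.
Criminal history: 0 prior points → Category A (0-1).
Level 9 falls in the 8-15 band.
Grid: Level 8-15 × Category A = 13-24 months.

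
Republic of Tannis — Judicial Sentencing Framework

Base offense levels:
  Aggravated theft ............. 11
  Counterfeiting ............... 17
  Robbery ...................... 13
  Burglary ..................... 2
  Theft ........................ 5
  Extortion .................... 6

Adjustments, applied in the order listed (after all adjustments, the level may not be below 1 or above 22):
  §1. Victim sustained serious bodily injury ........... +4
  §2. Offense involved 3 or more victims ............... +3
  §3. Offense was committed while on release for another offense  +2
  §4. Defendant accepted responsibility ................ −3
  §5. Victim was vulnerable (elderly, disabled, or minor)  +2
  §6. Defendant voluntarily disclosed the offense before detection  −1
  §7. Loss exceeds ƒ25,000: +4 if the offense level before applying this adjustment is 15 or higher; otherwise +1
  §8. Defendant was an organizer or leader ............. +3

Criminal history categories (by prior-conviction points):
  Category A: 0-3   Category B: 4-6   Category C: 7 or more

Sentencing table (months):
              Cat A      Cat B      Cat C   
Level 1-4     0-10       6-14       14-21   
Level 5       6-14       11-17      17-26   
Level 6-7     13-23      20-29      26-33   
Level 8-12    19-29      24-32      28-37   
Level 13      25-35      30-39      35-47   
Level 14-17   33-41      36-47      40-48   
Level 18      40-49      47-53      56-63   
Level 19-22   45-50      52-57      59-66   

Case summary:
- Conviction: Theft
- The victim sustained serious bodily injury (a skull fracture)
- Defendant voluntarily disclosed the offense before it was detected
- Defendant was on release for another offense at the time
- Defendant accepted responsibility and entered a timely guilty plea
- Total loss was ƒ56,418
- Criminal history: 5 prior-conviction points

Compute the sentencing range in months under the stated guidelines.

24-32 months

Base offense level for theft: 5.
§1 applies: 5 + 4 = 9.
§2 does not apply.
§3 applies: 9 + 2 = 11.
§4 applies: 11 − 3 = 8.
§6 applies: 8 − 1 = 7.
§7 applies (level before this adjustment is 7 < 15, so +1): 7 + 1 = 8.
§8 does not apply.
Final offense level: 8.
Criminal history: 5 prior points → Category B (4-6).
Level 8 falls in the 8-12 band.
Grid: Level 8-12 × Category B = 24-32 months.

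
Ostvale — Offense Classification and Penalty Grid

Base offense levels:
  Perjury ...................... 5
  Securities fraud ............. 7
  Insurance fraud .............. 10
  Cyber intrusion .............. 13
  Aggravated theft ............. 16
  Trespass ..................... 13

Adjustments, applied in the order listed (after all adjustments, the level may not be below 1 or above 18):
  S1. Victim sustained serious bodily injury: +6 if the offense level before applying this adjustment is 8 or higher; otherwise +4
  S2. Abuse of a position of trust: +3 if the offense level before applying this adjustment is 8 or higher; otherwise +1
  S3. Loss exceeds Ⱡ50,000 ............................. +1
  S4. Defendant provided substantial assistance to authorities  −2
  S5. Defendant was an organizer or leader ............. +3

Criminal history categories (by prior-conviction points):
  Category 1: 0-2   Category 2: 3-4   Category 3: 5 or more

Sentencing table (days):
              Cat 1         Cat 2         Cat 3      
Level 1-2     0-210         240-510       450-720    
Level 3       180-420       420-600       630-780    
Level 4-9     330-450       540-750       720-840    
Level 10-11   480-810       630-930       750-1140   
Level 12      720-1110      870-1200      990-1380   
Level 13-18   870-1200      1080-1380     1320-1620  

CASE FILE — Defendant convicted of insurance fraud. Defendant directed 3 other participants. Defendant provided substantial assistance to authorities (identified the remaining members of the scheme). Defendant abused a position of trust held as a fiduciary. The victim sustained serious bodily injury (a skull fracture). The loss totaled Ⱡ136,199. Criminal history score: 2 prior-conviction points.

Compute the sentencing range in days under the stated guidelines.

Base offense level for insurance fraud: 10.
S1 applies (level before this adjustment is 10 ≥ 8, so +6): 10 + 6 = 16.
S2 applies (level before this adjustment is 16 ≥ 8, so +3): 16 + 3 = 19.
S3 applies: 19 + 1 = 20.
S4 applies: 20 − 2 = 18.
S5 applies: 18 + 3 = 21.
Level 21 exceeds the maximum of 18; capped at 18.
Final offense level: 18.
Criminal history: 2 prior points → Category 1 (0-2).
Level 18 falls in the 13-18 band.
Grid: Level 13-18 × Category 1 = 870-1200 days.

870-1200 days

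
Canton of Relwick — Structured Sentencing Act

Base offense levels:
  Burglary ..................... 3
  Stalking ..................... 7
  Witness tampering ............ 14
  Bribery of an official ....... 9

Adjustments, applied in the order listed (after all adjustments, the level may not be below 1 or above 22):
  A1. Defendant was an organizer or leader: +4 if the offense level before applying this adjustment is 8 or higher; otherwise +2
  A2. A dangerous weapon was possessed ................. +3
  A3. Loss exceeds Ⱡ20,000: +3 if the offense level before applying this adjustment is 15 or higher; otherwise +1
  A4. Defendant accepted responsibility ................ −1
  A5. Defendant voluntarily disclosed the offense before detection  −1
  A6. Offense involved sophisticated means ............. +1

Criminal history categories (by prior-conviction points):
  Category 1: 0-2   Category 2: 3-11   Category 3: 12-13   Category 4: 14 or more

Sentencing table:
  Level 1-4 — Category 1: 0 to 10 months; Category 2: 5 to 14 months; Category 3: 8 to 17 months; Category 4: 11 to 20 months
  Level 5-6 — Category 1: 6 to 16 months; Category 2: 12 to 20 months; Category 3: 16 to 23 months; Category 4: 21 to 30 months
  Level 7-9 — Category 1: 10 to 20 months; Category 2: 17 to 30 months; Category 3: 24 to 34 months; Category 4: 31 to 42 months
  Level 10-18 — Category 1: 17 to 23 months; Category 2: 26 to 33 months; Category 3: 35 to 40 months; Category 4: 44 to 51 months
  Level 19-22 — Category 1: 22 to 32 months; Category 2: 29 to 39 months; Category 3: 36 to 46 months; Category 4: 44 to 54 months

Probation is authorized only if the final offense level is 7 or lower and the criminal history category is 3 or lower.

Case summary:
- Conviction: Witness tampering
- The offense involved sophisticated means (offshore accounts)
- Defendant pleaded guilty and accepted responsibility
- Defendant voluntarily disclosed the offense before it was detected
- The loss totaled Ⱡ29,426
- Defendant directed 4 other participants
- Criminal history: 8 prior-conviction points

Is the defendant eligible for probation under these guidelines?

Base offense level for witness tampering: 14.
A1 applies (level before this adjustment is 14 ≥ 8, so +4): 14 + 4 = 18.
A3 applies (level before this adjustment is 18 ≥ 15, so +3): 18 + 3 = 21.
A4 applies: 21 − 1 = 20.
A5 applies: 20 − 1 = 19.
A6 applies: 19 + 1 = 20.
Final offense level: 20.
Criminal history: 8 prior points → Category 2 (3-11).
Level 20 falls in the 19-22 band.
Grid: Level 19-22 × Category 2 = 29-39 months.
Probation check: level 20 > 7 and category 2 ≤ 3 → not eligible.

No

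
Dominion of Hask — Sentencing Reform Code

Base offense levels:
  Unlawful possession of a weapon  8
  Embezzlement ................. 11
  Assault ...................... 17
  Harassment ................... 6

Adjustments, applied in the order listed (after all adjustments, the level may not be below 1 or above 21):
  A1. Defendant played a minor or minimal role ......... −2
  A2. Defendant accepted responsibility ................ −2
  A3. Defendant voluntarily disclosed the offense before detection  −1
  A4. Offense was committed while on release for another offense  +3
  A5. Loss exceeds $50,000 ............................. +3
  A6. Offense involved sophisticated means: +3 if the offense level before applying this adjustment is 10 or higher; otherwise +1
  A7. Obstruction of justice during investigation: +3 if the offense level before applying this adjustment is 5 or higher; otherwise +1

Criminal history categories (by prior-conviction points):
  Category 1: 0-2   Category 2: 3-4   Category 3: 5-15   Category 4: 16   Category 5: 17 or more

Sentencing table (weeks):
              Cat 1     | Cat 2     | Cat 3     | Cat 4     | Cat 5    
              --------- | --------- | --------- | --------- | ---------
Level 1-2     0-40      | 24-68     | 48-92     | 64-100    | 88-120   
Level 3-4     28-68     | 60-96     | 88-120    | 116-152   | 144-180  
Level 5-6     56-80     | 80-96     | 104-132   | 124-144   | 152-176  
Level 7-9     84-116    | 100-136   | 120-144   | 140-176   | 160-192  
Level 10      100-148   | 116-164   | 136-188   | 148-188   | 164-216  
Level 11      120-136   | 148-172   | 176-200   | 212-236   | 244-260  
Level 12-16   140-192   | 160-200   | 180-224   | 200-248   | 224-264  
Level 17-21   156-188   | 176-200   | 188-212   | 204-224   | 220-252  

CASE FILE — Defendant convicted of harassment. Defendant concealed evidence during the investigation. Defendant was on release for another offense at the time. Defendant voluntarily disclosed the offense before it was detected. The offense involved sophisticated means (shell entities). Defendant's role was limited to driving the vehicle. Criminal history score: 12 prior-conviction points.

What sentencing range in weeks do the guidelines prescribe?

Base offense level for harassment: 6.
A1 applies: 6 − 2 = 4.
A2 does not apply.
A3 applies: 4 − 1 = 3.
A4 applies: 3 + 3 = 6.
A6 applies (level before this adjustment is 6 < 10, so +1): 6 + 1 = 7.
A7 applies (level before this adjustment is 7 ≥ 5, so +3): 7 + 3 = 10.
Final offense level: 10.
Criminal history: 12 prior points → Category 3 (5-15).
Level 10 falls in the 10 band.
Grid: Level 10 × Category 3 = 136-188 weeks.

136-188 weeks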